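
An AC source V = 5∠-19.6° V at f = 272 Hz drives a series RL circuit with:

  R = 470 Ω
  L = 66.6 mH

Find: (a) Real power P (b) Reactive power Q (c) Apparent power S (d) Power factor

Step 1 — Angular frequency: ω = 2π·f = 2π·272 = 1709 rad/s.
Step 2 — Component impedances:
  R: Z = R = 470 Ω
  L: Z = jωL = j·1709·0.0666 = 0 + j113.8 Ω
Step 3 — Series combination: Z_total = R + L = 470 + j113.8 Ω = 483.6∠13.6° Ω.
Step 4 — Source phasor: V = 5∠-19.6° V = 4.71 - j1.677 V.
Step 5 — Current: I = V / Z = 0.00865 - j0.005664 A = 0.01034∠-33.2° A.
Step 6 — Complex power: S = V·I* = 0.05024 + j0.01217 VA.
Step 7 — Real power: P = Re(S) = 0.05024 W.
Step 8 — Reactive power: Q = Im(S) = 0.01217 VAR.
Step 9 — Apparent power: |S| = 0.0517 VA.
Step 10 — Power factor: PF = P/|S| = 0.9719 (lagging).

(a) P = 0.05024 W  (b) Q = 0.01217 VAR  (c) S = 0.0517 VA  (d) PF = 0.9719 (lagging)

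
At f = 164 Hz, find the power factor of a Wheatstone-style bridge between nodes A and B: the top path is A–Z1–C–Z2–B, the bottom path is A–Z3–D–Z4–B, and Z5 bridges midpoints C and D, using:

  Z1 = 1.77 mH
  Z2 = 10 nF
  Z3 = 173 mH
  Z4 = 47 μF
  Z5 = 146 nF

Step 1 — Angular frequency: ω = 2π·f = 2π·164 = 1030 rad/s.
Step 2 — Component impedances:
  Z1: Z = jωL = j·1030·0.00177 = 0 + j1.824 Ω
  Z2: Z = 1/(jωC) = -j/(ω·C) = 0 - j9.705e+04 Ω
  Z3: Z = jωL = j·1030·0.173 = 0 + j178.3 Ω
  Z4: Z = 1/(jωC) = -j/(ω·C) = 0 - j20.65 Ω
  Z5: Z = 1/(jωC) = -j/(ω·C) = 0 - j6647 Ω
Step 3 — Bridge requires nodal analysis (the Z5 bridge couples midpoints C and D, so the two paths cannot be reduced to a simple series/parallel combination). Setting node B to ground and injecting 1 A at node A, the 3-node admittance system at A, C, D solves to V_A = Z_AB = 0 + j162.8 Ω = 162.8∠90.0° Ω.
Step 4 — Power factor: PF = cos(φ) = Re(Z)/|Z| = 0/162.8 = 0.
Step 5 — Type: Im(Z) = 162.8 ⇒ lagging (phase φ = 90.0°).

PF = 0 (lagging, φ = 90.0°)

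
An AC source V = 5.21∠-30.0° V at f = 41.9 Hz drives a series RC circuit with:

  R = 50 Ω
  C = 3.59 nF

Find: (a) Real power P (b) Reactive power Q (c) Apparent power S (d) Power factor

Step 1 — Angular frequency: ω = 2π·f = 2π·41.9 = 263.3 rad/s.
Step 2 — Component impedances:
  R: Z = R = 50 Ω
  C: Z = 1/(jωC) = -j/(ω·C) = 0 - j1.058e+06 Ω
Step 3 — Series combination: Z_total = R + C = 50 - j1.058e+06 Ω = 1.058e+06∠-90.0° Ω.
Step 4 — Source phasor: V = 5.21∠-30.0° V = 4.512 - j2.605 V.
Step 5 — Current: I = V / Z = 2.462e-06 + j4.264e-06 A = 4.924e-06∠60.0° A.
Step 6 — Complex power: S = V·I* = 1.212e-09 - j2.565e-05 VA.
Step 7 — Real power: P = Re(S) = 1.212e-09 W.
Step 8 — Reactive power: Q = Im(S) = -2.565e-05 VAR.
Step 9 — Apparent power: |S| = 2.565e-05 VA.
Step 10 — Power factor: PF = P/|S| = 4.726e-05 (leading).

(a) P = 1.212e-09 W  (b) Q = -2.565e-05 VAR  (c) S = 2.565e-05 VA  (d) PF = 4.726e-05 (leading)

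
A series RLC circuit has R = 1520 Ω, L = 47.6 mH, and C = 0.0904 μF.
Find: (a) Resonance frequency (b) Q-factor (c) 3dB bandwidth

Step 1 — Resonance: ω₀ = 1/√(LC) = 1/√(0.0476·9.04e-08) = 1.524e+04 rad/s.
Step 2 — f₀ = ω₀/(2π) = 2426 Hz.
Step 3 — Series Q: Q = ω₀L/R = 1.524e+04·0.0476/1520 = 0.4774.
Step 4 — Bandwidth: Δω = ω₀/Q = 3.193e+04 rad/s; BW = Δω/(2π) = 5082 Hz.

(a) f₀ = 2426 Hz  (b) Q = 0.4774  (c) BW = 5082 Hz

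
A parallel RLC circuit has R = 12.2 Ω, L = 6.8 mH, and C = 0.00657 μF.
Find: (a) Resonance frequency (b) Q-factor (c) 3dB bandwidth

Step 1 — Resonance: ω₀ = 1/√(LC) = 1/√(0.0068·6.57e-09) = 1.496e+05 rad/s.
Step 2 — f₀ = ω₀/(2π) = 2.381e+04 Hz.
Step 3 — Parallel Q: Q = R/(ω₀L) = 12.2/(1.496e+05·0.0068) = 0.01199.
Step 4 — Bandwidth: Δω = ω₀/Q = 1.248e+07 rad/s; BW = Δω/(2π) = 1.986e+06 Hz.

(a) f₀ = 2.381e+04 Hz  (b) Q = 0.01199  (c) BW = 1.986e+06 Hz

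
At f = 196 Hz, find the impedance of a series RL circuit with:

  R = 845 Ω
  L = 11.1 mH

Step 1 — Angular frequency: ω = 2π·f = 2π·196 = 1232 rad/s.
Step 2 — Component impedances:
  R: Z = R = 845 Ω
  L: Z = jωL = j·1232·0.0111 = 0 + j13.67 Ω
Step 3 — Series combination: Z_total = R + L = 845 + j13.67 Ω = 845.1∠0.9° Ω.

Z = 845 + j13.67 Ω = 845.1∠0.9° Ω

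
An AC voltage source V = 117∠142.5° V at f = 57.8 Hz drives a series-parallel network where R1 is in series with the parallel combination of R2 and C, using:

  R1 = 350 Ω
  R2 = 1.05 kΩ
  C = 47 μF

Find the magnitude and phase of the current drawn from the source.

Step 1 — Angular frequency: ω = 2π·f = 2π·57.8 = 363.2 rad/s.
Step 2 — Component impedances:
  R1: Z = R = 350 Ω
  R2: Z = R = 1050 Ω
  C: Z = 1/(jωC) = -j/(ω·C) = 0 - j58.59 Ω
Step 3 — Parallel branch: R2 || C = 1/(1/R2 + 1/C) = 3.259 - j58.4 Ω.
Step 4 — Series with R1: Z_total = R1 + (R2 || C) = 353.3 - j58.4 Ω = 358.1∠-9.4° Ω.
Step 5 — Source phasor: V = 117∠142.5° V = -92.82 + j71.23 V.
Step 6 — Ohm's law: I = V / Z_total = (-92.82 + j71.23) / (353.3 - j58.4) = -0.2882 + j0.154 A.
Step 7 — Convert to polar: |I| = 0.3268 A, ∠I = 151.9°.

I = 0.3268∠151.9° A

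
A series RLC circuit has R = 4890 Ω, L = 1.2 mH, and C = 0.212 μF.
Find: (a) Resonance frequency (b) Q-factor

Step 1 — Resonance condition Im(Z)=0 gives ω₀ = 1/√(LC).
Step 2 — ω₀ = 1/√(0.0012·2.12e-07) = 6.27e+04 rad/s.
Step 3 — f₀ = ω₀/(2π) = 9978 Hz.
Step 4 — Series Q: Q = ω₀L/R = 6.27e+04·0.0012/4890 = 0.01539.

(a) f₀ = 9978 Hz  (b) Q = 0.01539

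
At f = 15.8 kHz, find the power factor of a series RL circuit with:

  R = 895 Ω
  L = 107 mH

Step 1 — Angular frequency: ω = 2π·f = 2π·1.58e+04 = 9.927e+04 rad/s.
Step 2 — Component impedances:
  R: Z = R = 895 Ω
  L: Z = jωL = j·9.927e+04·0.107 = 0 + j1.062e+04 Ω
Step 3 — Series combination: Z_total = R + L = 895 + j1.062e+04 Ω = 1.066e+04∠85.2° Ω.
Step 4 — Power factor: PF = cos(φ) = Re(Z)/|Z| = 895/1.066e+04 = 0.08396.
Step 5 — Type: Im(Z) = 1.062e+04 ⇒ lagging (phase φ = 85.2°).

PF = 0.08396 (lagging, φ = 85.2°)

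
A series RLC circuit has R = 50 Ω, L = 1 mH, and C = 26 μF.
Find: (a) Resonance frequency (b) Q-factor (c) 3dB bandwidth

Step 1 — Resonance condition Im(Z)=0 gives ω₀ = 1/√(LC).
Step 2 — ω₀ = 1/√(0.001·2.6e-05) = 6202 rad/s.
Step 3 — f₀ = ω₀/(2π) = 987 Hz.
Step 4 — Series Q: Q = ω₀L/R = 6202·0.001/50 = 0.124.
Step 5 — 3dB bandwidth: Δω = ω₀/Q = 5e+04 rad/s; BW = Δω/(2π) = 7958 Hz.

(a) f₀ = 987 Hz  (b) Q = 0.124  (c) BW = 7958 Hz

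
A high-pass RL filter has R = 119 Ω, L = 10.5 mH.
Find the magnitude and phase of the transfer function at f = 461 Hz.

Step 1 — Angular frequency: ω = 2π·461 = 2897 rad/s.
Step 2 — Transfer function: H(jω) = jωL/(R + jωL).
Step 3 — Numerator jωL = j·30.41; denominator R + jωL = 119 + j30.41.
Step 4 — H = 0.06131 + j0.2399.
Step 5 — Magnitude: |H| = 0.2476 (-12.1 dB); phase: φ = 75.7°.

|H| = 0.2476 (-12.1 dB), φ = 75.7°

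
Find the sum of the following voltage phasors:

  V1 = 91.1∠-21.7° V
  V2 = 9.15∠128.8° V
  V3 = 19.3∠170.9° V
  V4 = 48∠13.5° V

Step 1 — Convert each phasor to rectangular form:
  V1 = 91.1·(cos(-21.7°) + j·sin(-21.7°)) = 84.64 - j33.68 V
  V2 = 9.15·(cos(128.8°) + j·sin(128.8°)) = -5.733 + j7.131 V
  V3 = 19.3·(cos(170.9°) + j·sin(170.9°)) = -19.06 + j3.052 V
  V4 = 48·(cos(13.5°) + j·sin(13.5°)) = 46.67 + j11.21 V
Step 2 — Sum components: V_total = 106.5 - j12.3 V.
Step 3 — Convert to polar: |V_total| = 107.2 V, ∠V_total = -6.6°.

V_total = 107.2∠-6.6° V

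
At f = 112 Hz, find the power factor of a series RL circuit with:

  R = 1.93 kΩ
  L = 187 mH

Step 1 — Angular frequency: ω = 2π·f = 2π·112 = 703.7 rad/s.
Step 2 — Component impedances:
  R: Z = R = 1930 Ω
  L: Z = jωL = j·703.7·0.187 = 0 + j131.6 Ω
Step 3 — Series combination: Z_total = R + L = 1930 + j131.6 Ω = 1934∠3.9° Ω.
Step 4 — Power factor: PF = cos(φ) = Re(Z)/|Z| = 1930/1934.5 = 0.9977.
Step 5 — Type: Im(Z) = 131.6 ⇒ lagging (phase φ = 3.9°).

PF = 0.9977 (lagging, φ = 3.9°)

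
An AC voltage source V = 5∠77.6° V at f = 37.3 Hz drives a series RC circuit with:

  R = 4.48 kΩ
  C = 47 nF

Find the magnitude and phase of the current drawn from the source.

Step 1 — Angular frequency: ω = 2π·f = 2π·37.3 = 234.4 rad/s.
Step 2 — Component impedances:
  R: Z = R = 4480 Ω
  C: Z = 1/(jωC) = -j/(ω·C) = 0 - j9.078e+04 Ω
Step 3 — Series combination: Z_total = R + C = 4480 - j9.078e+04 Ω = 9.09e+04∠-87.2° Ω.
Step 4 — Source phasor: V = 5∠77.6° V = 1.074 + j4.883 V.
Step 5 — Ohm's law: I = V / Z_total = (1.074 + j4.883) / (4480 - j9.078e+04) = -5.308e-05 + j1.445e-05 A.
Step 6 — Convert to polar: |I| = 5.501e-05 A, ∠I = 164.8°.

I = 5.501e-05∠164.8° A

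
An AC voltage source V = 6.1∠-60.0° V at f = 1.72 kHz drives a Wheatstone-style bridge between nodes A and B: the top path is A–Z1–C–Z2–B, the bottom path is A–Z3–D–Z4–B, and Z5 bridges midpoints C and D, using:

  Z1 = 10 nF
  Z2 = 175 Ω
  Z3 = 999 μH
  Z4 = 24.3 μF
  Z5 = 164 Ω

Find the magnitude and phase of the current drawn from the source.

Step 1 — Angular frequency: ω = 2π·f = 2π·1720 = 1.081e+04 rad/s.
Step 2 — Component impedances:
  Z1: Z = 1/(jωC) = -j/(ω·C) = 0 - j9253 Ω
  Z2: Z = R = 175 Ω
  Z3: Z = jωL = j·1.081e+04·0.000999 = 0 + j10.8 Ω
  Z4: Z = 1/(jωC) = -j/(ω·C) = 0 - j3.808 Ω
  Z5: Z = R = 164 Ω
Step 3 — Bridge requires nodal analysis (the Z5 bridge couples midpoints C and D, so the two paths cannot be reduced to a simple series/parallel combination). Setting node B to ground and injecting 1 A at node A, the 3-node admittance system at A, C, D solves to V_A = Z_AB = 0.04289 + j6.998 Ω = 6.998∠89.6° Ω.
Step 4 — Source phasor: V = 6.1∠-60.0° V = 3.05 - j5.283 V.
Step 5 — Ohm's law: I = V / Z_total = (3.05 - j5.283) / (0.04289 + j6.998) = -0.7522 - j0.4405 A.
Step 6 — Convert to polar: |I| = 0.8717 A, ∠I = -149.6°.

I = 0.8717∠-149.6° A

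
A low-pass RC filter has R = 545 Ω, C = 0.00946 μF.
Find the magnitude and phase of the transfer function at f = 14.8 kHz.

Step 1 — Angular frequency: ω = 2π·1.48e+04 = 9.299e+04 rad/s.
Step 2 — Transfer function: H(jω) = 1/(1 + jωRC).
Step 3 — Denominator: 1 + jωRC = 1 + j·9.299e+04·545·9.46e-09 = 1 + j0.4794.
Step 4 — H = 0.8131 - j0.3898.
Step 5 — Magnitude: |H| = 0.9017 (-0.9 dB); phase: φ = -25.6°.

|H| = 0.9017 (-0.9 dB), φ = -25.6°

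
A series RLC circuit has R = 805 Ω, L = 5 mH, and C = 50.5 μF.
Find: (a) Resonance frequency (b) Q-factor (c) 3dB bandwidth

Step 1 — Resonance: ω₀ = 1/√(LC) = 1/√(0.005·5.05e-05) = 1990 rad/s.
Step 2 — f₀ = ω₀/(2π) = 316.7 Hz.
Step 3 — Series Q: Q = ω₀L/R = 1990·0.005/805 = 0.01236.
Step 4 — Bandwidth: Δω = ω₀/Q = 1.61e+05 rad/s; BW = Δω/(2π) = 2.562e+04 Hz.

(a) f₀ = 316.7 Hz  (b) Q = 0.01236  (c) BW = 2.562e+04 Hz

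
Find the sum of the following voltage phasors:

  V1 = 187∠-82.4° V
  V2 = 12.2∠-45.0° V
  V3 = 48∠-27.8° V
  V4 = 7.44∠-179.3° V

Step 1 — Convert each phasor to rectangular form:
  V1 = 187·(cos(-82.4°) + j·sin(-82.4°)) = 24.73 - j185.4 V
  V2 = 12.2·(cos(-45.0°) + j·sin(-45.0°)) = 8.627 - j8.627 V
  V3 = 48·(cos(-27.8°) + j·sin(-27.8°)) = 42.46 - j22.39 V
  V4 = 7.44·(cos(-179.3°) + j·sin(-179.3°)) = -7.439 - j0.09089 V
Step 2 — Sum components: V_total = 68.38 - j216.5 V.
Step 3 — Convert to polar: |V_total| = 227 V, ∠V_total = -72.5°.

V_total = 227∠-72.5° V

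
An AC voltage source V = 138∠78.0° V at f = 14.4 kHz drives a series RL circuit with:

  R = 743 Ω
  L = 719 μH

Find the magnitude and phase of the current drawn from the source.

Step 1 — Angular frequency: ω = 2π·f = 2π·1.44e+04 = 9.048e+04 rad/s.
Step 2 — Component impedances:
  R: Z = R = 743 Ω
  L: Z = jωL = j·9.048e+04·0.000719 = 0 + j65.05 Ω
Step 3 — Series combination: Z_total = R + L = 743 + j65.05 Ω = 745.8∠5.0° Ω.
Step 4 — Source phasor: V = 138∠78.0° V = 28.69 + j135 V.
Step 5 — Ohm's law: I = V / Z_total = (28.69 + j135) / (743 + j65.05) = 0.05411 + j0.1769 A.
Step 6 — Convert to polar: |I| = 0.185 A, ∠I = 73.0°.

I = 0.185∠73.0° A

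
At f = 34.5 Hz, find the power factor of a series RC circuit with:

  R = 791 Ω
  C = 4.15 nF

Step 1 — Angular frequency: ω = 2π·f = 2π·34.5 = 216.8 rad/s.
Step 2 — Component impedances:
  R: Z = R = 791 Ω
  C: Z = 1/(jωC) = -j/(ω·C) = 0 - j1.112e+06 Ω
Step 3 — Series combination: Z_total = R + C = 791 - j1.112e+06 Ω = 1.112e+06∠-90.0° Ω.
Step 4 — Power factor: PF = cos(φ) = Re(Z)/|Z| = 791/1.1116e+06 = 0.0007116.
Step 5 — Type: Im(Z) = -1.112e+06 ⇒ leading (phase φ = -90.0°).

PF = 0.0007116 (leading, φ = -90.0°)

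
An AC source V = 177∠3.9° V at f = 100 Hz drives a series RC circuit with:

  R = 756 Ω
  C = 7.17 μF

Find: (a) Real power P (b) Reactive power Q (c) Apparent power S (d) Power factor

Step 1 — Angular frequency: ω = 2π·f = 2π·100 = 628.3 rad/s.
Step 2 — Component impedances:
  R: Z = R = 756 Ω
  C: Z = 1/(jωC) = -j/(ω·C) = 0 - j222 Ω
Step 3 — Series combination: Z_total = R + C = 756 - j222 Ω = 787.9∠-16.4° Ω.
Step 4 — Source phasor: V = 177∠3.9° V = 176.6 + j12.04 V.
Step 5 — Current: I = V / Z = 0.2107 + j0.0778 A = 0.2246∠20.3° A.
Step 6 — Complex power: S = V·I* = 38.15 - j11.2 VA.
Step 7 — Real power: P = Re(S) = 38.15 W.
Step 8 — Reactive power: Q = Im(S) = -11.2 VAR.
Step 9 — Apparent power: |S| = 39.76 VA.
Step 10 — Power factor: PF = P/|S| = 0.9595 (leading).

(a) P = 38.15 W  (b) Q = -11.2 VAR  (c) S = 39.76 VA  (d) PF = 0.9595 (leading)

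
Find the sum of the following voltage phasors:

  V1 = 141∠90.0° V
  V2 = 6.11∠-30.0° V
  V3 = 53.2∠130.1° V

Step 1 — Convert each phasor to rectangular form:
  V1 = 141·(cos(90.0°) + j·sin(90.0°)) = 0 + j141 V
  V2 = 6.11·(cos(-30.0°) + j·sin(-30.0°)) = 5.291 - j3.055 V
  V3 = 53.2·(cos(130.1°) + j·sin(130.1°)) = -34.27 + j40.69 V
Step 2 — Sum components: V_total = -28.98 + j178.6 V.
Step 3 — Convert to polar: |V_total| = 181 V, ∠V_total = 99.2°.

V_total = 181∠99.2° V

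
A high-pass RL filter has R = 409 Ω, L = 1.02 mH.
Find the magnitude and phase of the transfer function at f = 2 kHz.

Step 1 — Angular frequency: ω = 2π·2000 = 1.257e+04 rad/s.
Step 2 — Transfer function: H(jω) = jωL/(R + jωL).
Step 3 — Numerator jωL = j·12.82; denominator R + jωL = 409 + j12.82.
Step 4 — H = 0.0009812 + j0.03131.
Step 5 — Magnitude: |H| = 0.03132 (-30.1 dB); phase: φ = 88.2°.

|H| = 0.03132 (-30.1 dB), φ = 88.2°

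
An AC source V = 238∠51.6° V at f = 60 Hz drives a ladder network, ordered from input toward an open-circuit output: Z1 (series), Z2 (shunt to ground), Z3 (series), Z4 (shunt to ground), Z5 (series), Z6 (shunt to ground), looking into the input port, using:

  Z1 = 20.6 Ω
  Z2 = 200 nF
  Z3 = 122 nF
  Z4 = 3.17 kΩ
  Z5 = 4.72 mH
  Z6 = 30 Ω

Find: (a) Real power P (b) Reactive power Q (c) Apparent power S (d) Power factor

Step 1 — Angular frequency: ω = 2π·f = 2π·60 = 377 rad/s.
Step 2 — Component impedances:
  Z1: Z = R = 20.6 Ω
  Z2: Z = 1/(jωC) = -j/(ω·C) = 0 - j1.326e+04 Ω
  Z3: Z = 1/(jωC) = -j/(ω·C) = 0 - j2.174e+04 Ω
  Z4: Z = R = 3170 Ω
  Z5: Z = jωL = j·377·0.00472 = 0 + j1.779 Ω
  Z6: Z = R = 30 Ω
Step 3 — Ladder network (open output): work backward from the far end, alternating series and parallel combinations. Z_in = 24.87 - j8238 Ω = 8238∠-89.8° Ω.
Step 4 — Source phasor: V = 238∠51.6° V = 147.8 + j186.5 V.
Step 5 — Current: I = V / Z = -0.02259 + j0.01801 A = 0.02889∠141.4° A.
Step 6 — Complex power: S = V·I* = 0.02076 - j6.876 VA.
Step 7 — Real power: P = Re(S) = 0.02076 W.
Step 8 — Reactive power: Q = Im(S) = -6.876 VAR.
Step 9 — Apparent power: |S| = 6.876 VA.
Step 10 — Power factor: PF = P/|S| = 0.003019 (leading).

(a) P = 0.02076 W  (b) Q = -6.876 VAR  (c) S = 6.876 VA  (d) PF = 0.003019 (leading)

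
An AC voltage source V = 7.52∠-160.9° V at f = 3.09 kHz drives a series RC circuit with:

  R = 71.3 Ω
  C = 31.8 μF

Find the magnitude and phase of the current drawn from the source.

Step 1 — Angular frequency: ω = 2π·f = 2π·3090 = 1.942e+04 rad/s.
Step 2 — Component impedances:
  R: Z = R = 71.3 Ω
  C: Z = 1/(jωC) = -j/(ω·C) = 0 - j1.62 Ω
Step 3 — Series combination: Z_total = R + C = 71.3 - j1.62 Ω = 71.32∠-1.3° Ω.
Step 4 — Source phasor: V = 7.52∠-160.9° V = -7.106 - j2.461 V.
Step 5 — Ohm's law: I = V / Z_total = (-7.106 - j2.461) / (71.3 - j1.62) = -0.09883 - j0.03676 A.
Step 6 — Convert to polar: |I| = 0.1054 A, ∠I = -159.6°.

I = 0.1054∠-159.6° A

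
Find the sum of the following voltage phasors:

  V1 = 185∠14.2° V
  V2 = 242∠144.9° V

Step 1 — Convert each phasor to rectangular form:
  V1 = 185·(cos(14.2°) + j·sin(14.2°)) = 179.3 + j45.38 V
  V2 = 242·(cos(144.9°) + j·sin(144.9°)) = -198 + j139.2 V
Step 2 — Sum components: V_total = -18.64 + j184.5 V.
Step 3 — Convert to polar: |V_total| = 185.5 V, ∠V_total = 95.8°.

V_total = 185.5∠95.8° V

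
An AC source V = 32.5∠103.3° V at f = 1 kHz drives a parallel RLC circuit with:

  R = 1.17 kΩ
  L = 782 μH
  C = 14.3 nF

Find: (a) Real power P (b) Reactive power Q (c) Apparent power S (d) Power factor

Step 1 — Angular frequency: ω = 2π·f = 2π·1000 = 6283 rad/s.
Step 2 — Component impedances:
  R: Z = R = 1170 Ω
  L: Z = jωL = j·6283·0.000782 = 0 + j4.913 Ω
  C: Z = 1/(jωC) = -j/(ω·C) = 0 - j1.113e+04 Ω
Step 3 — Parallel combination: 1/Z_total = 1/R + 1/L + 1/C; Z_total = 0.02065 + j4.916 Ω = 4.916∠89.8° Ω.
Step 4 — Source phasor: V = 32.5∠103.3° V = -7.477 + j31.63 V.
Step 5 — Current: I = V / Z = 6.428 + j1.548 A = 6.612∠13.5° A.
Step 6 — Complex power: S = V·I* = 0.9028 + j214.9 VA.
Step 7 — Real power: P = Re(S) = 0.9028 W.
Step 8 — Reactive power: Q = Im(S) = 214.9 VAR.
Step 9 — Apparent power: |S| = 214.9 VA.
Step 10 — Power factor: PF = P/|S| = 0.004201 (lagging).

(a) P = 0.9028 W  (b) Q = 214.9 VAR  (c) S = 214.9 VA  (d) PF = 0.004201 (lagging)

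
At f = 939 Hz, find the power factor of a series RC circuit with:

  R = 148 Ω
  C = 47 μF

Step 1 — Angular frequency: ω = 2π·f = 2π·939 = 5900 rad/s.
Step 2 — Component impedances:
  R: Z = R = 148 Ω
  C: Z = 1/(jωC) = -j/(ω·C) = 0 - j3.606 Ω
Step 3 — Series combination: Z_total = R + C = 148 - j3.606 Ω = 148∠-1.4° Ω.
Step 4 — Power factor: PF = cos(φ) = Re(Z)/|Z| = 148/148.04 = 0.9997.
Step 5 — Type: Im(Z) = -3.606 ⇒ leading (phase φ = -1.4°).

PF = 0.9997 (leading, φ = -1.4°)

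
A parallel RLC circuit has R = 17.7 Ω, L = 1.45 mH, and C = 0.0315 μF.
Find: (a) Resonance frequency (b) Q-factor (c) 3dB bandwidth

Step 1 — Resonance: ω₀ = 1/√(LC) = 1/√(0.00145·3.15e-08) = 1.48e+05 rad/s.
Step 2 — f₀ = ω₀/(2π) = 2.355e+04 Hz.
Step 3 — Parallel Q: Q = R/(ω₀L) = 17.7/(1.48e+05·0.00145) = 0.0825.
Step 4 — Bandwidth: Δω = ω₀/Q = 1.794e+06 rad/s; BW = Δω/(2π) = 2.855e+05 Hz.

(a) f₀ = 2.355e+04 Hz  (b) Q = 0.0825  (c) BW = 2.855e+05 Hz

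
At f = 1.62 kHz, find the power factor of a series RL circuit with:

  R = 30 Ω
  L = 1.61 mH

Step 1 — Angular frequency: ω = 2π·f = 2π·1620 = 1.018e+04 rad/s.
Step 2 — Component impedances:
  R: Z = R = 30 Ω
  L: Z = jωL = j·1.018e+04·0.00161 = 0 + j16.39 Ω
Step 3 — Series combination: Z_total = R + L = 30 + j16.39 Ω = 34.18∠28.6° Ω.
Step 4 — Power factor: PF = cos(φ) = Re(Z)/|Z| = 30/34.184 = 0.8776.
Step 5 — Type: Im(Z) = 16.39 ⇒ lagging (phase φ = 28.6°).

PF = 0.8776 (lagging, φ = 28.6°)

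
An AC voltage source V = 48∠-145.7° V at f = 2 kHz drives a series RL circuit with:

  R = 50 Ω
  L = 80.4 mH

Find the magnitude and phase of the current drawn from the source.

Step 1 — Angular frequency: ω = 2π·f = 2π·2000 = 1.257e+04 rad/s.
Step 2 — Component impedances:
  R: Z = R = 50 Ω
  L: Z = jωL = j·1.257e+04·0.0804 = 0 + j1010 Ω
Step 3 — Series combination: Z_total = R + L = 50 + j1010 Ω = 1012∠87.2° Ω.
Step 4 — Source phasor: V = 48∠-145.7° V = -39.65 - j27.05 V.
Step 5 — Ohm's law: I = V / Z_total = (-39.65 - j27.05) / (50 + j1010) = -0.02864 + j0.03783 A.
Step 6 — Convert to polar: |I| = 0.04745 A, ∠I = 127.1°.

I = 0.04745∠127.1° A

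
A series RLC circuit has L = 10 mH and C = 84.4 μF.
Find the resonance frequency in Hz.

Step 1 — Resonance condition Im(Z)=0 gives ω₀ = 1/√(LC).
Step 2 — ω₀ = 1/√(0.01·8.44e-05) = 1089 rad/s.
Step 3 — f₀ = ω₀/(2π) = 173.2 Hz.

f₀ = 173.2 Hz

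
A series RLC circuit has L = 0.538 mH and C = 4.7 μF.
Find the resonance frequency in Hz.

Step 1 — Resonance condition Im(Z)=0 gives ω₀ = 1/√(LC).
Step 2 — ω₀ = 1/√(0.000538·4.7e-06) = 1.989e+04 rad/s.
Step 3 — f₀ = ω₀/(2π) = 3165 Hz.

f₀ = 3165 Hz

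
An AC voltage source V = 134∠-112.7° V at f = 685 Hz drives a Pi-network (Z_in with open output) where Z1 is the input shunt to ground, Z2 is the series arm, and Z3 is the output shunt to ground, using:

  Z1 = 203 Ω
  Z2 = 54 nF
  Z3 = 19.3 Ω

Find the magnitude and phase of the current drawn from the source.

Step 1 — Angular frequency: ω = 2π·f = 2π·685 = 4304 rad/s.
Step 2 — Component impedances:
  Z1: Z = R = 203 Ω
  Z2: Z = 1/(jωC) = -j/(ω·C) = 0 - j4303 Ω
  Z3: Z = R = 19.3 Ω
Step 3 — With open output, the series arm Z2 and the output shunt Z3 appear in series to ground: Z2 + Z3 = 19.3 - j4303 Ω.
Step 4 — Parallel with input shunt Z1: Z_in = Z1 || (Z2 + Z3) = 202.5 - j9.552 Ω = 202.7∠-2.7° Ω.
Step 5 — Source phasor: V = 134∠-112.7° V = -51.71 - j123.6 V.
Step 6 — Ohm's law: I = V / Z_total = (-51.71 - j123.6) / (202.5 - j9.552) = -0.2261 - j0.6211 A.
Step 7 — Convert to polar: |I| = 0.661 A, ∠I = -110.0°.

I = 0.661∠-110.0° A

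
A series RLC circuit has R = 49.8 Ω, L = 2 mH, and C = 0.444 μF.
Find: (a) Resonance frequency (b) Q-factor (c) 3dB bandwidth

Step 1 — Resonance condition Im(Z)=0 gives ω₀ = 1/√(LC).
Step 2 — ω₀ = 1/√(0.002·4.44e-07) = 3.356e+04 rad/s.
Step 3 — f₀ = ω₀/(2π) = 5341 Hz.
Step 4 — Series Q: Q = ω₀L/R = 3.356e+04·0.002/49.8 = 1.348.
Step 5 — 3dB bandwidth: Δω = ω₀/Q = 2.49e+04 rad/s; BW = Δω/(2π) = 3963 Hz.

(a) f₀ = 5341 Hz  (b) Q = 1.348  (c) BW = 3963 Hz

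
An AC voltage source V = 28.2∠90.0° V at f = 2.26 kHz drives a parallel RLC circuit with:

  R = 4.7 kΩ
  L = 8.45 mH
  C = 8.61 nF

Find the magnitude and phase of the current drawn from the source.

Step 1 — Angular frequency: ω = 2π·f = 2π·2260 = 1.42e+04 rad/s.
Step 2 — Component impedances:
  R: Z = R = 4700 Ω
  L: Z = jωL = j·1.42e+04·0.00845 = 0 + j120 Ω
  C: Z = 1/(jωC) = -j/(ω·C) = 0 - j8179 Ω
Step 3 — Parallel combination: 1/Z_total = 1/R + 1/L + 1/C; Z_total = 3.153 + j121.7 Ω = 121.7∠88.5° Ω.
Step 4 — Source phasor: V = 28.2∠90.0° V = 0 + j28.2 V.
Step 5 — Ohm's law: I = V / Z_total = (0 + j28.2) / (3.153 + j121.7) = 0.2316 + j0.006 A.
Step 6 — Convert to polar: |I| = 0.2316 A, ∠I = 1.5°.

I = 0.2316∠1.5° A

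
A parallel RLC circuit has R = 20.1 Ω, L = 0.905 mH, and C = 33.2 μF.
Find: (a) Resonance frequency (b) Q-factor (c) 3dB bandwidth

Step 1 — Resonance: ω₀ = 1/√(LC) = 1/√(0.000905·3.32e-05) = 5769 rad/s.
Step 2 — f₀ = ω₀/(2π) = 918.2 Hz.
Step 3 — Parallel Q: Q = R/(ω₀L) = 20.1/(5769·0.000905) = 3.85.
Step 4 — Bandwidth: Δω = ω₀/Q = 1499 rad/s; BW = Δω/(2π) = 238.5 Hz.

(a) f₀ = 918.2 Hz  (b) Q = 3.85  (c) BW = 238.5 Hz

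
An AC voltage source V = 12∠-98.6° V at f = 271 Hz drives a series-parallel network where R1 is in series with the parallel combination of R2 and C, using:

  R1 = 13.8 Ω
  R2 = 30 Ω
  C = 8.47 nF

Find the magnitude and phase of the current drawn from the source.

Step 1 — Angular frequency: ω = 2π·f = 2π·271 = 1703 rad/s.
Step 2 — Component impedances:
  R1: Z = R = 13.8 Ω
  R2: Z = R = 30 Ω
  C: Z = 1/(jωC) = -j/(ω·C) = 0 - j6.934e+04 Ω
Step 3 — Parallel branch: R2 || C = 1/(1/R2 + 1/C) = 30 - j0.01298 Ω.
Step 4 — Series with R1: Z_total = R1 + (R2 || C) = 43.8 - j0.01298 Ω = 43.8∠-0.0° Ω.
Step 5 — Source phasor: V = 12∠-98.6° V = -1.794 - j11.87 V.
Step 6 — Ohm's law: I = V / Z_total = (-1.794 - j11.87) / (43.8 - j0.01298) = -0.04089 - j0.2709 A.
Step 7 — Convert to polar: |I| = 0.274 A, ∠I = -98.6°.

I = 0.274∠-98.6° A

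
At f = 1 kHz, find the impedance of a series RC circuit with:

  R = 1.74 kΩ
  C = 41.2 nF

Step 1 — Angular frequency: ω = 2π·f = 2π·1000 = 6283 rad/s.
Step 2 — Component impedances:
  R: Z = R = 1740 Ω
  C: Z = 1/(jωC) = -j/(ω·C) = 0 - j3863 Ω
Step 3 — Series combination: Z_total = R + C = 1740 - j3863 Ω = 4237∠-65.8° Ω.

Z = 1740 - j3863 Ω = 4237∠-65.8° Ω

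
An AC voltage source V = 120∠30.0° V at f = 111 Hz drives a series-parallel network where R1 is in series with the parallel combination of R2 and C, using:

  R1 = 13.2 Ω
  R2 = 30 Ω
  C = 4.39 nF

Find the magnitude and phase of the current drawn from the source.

Step 1 — Angular frequency: ω = 2π·f = 2π·111 = 697.4 rad/s.
Step 2 — Component impedances:
  R1: Z = R = 13.2 Ω
  R2: Z = R = 30 Ω
  C: Z = 1/(jωC) = -j/(ω·C) = 0 - j3.266e+05 Ω
Step 3 — Parallel branch: R2 || C = 1/(1/R2 + 1/C) = 30 - j0.002756 Ω.
Step 4 — Series with R1: Z_total = R1 + (R2 || C) = 43.2 - j0.002756 Ω = 43.2∠-0.0° Ω.
Step 5 — Source phasor: V = 120∠30.0° V = 103.9 + j60 V.
Step 6 — Ohm's law: I = V / Z_total = (103.9 + j60) / (43.2 - j0.002756) = 2.406 + j1.389 A.
Step 7 — Convert to polar: |I| = 2.778 A, ∠I = 30.0°.

I = 2.778∠30.0° A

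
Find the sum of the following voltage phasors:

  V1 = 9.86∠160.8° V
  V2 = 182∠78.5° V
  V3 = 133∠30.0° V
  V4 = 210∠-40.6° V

Step 1 — Convert each phasor to rectangular form:
  V1 = 9.86·(cos(160.8°) + j·sin(160.8°)) = -9.312 + j3.243 V
  V2 = 182·(cos(78.5°) + j·sin(78.5°)) = 36.28 + j178.3 V
  V3 = 133·(cos(30.0°) + j·sin(30.0°)) = 115.2 + j66.5 V
  V4 = 210·(cos(-40.6°) + j·sin(-40.6°)) = 159.4 - j136.7 V
Step 2 — Sum components: V_total = 301.6 + j111.4 V.
Step 3 — Convert to polar: |V_total| = 321.5 V, ∠V_total = 20.3°.

V_total = 321.5∠20.3° V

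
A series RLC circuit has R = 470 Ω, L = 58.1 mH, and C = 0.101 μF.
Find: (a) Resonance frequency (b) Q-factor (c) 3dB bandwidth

Step 1 — Resonance condition Im(Z)=0 gives ω₀ = 1/√(LC).
Step 2 — ω₀ = 1/√(0.0581·1.01e-07) = 1.305e+04 rad/s.
Step 3 — f₀ = ω₀/(2π) = 2078 Hz.
Step 4 — Series Q: Q = ω₀L/R = 1.305e+04·0.0581/470 = 1.614.
Step 5 — 3dB bandwidth: Δω = ω₀/Q = 8090 rad/s; BW = Δω/(2π) = 1287 Hz.

(a) f₀ = 2078 Hz  (b) Q = 1.614  (c) BW = 1287 Hz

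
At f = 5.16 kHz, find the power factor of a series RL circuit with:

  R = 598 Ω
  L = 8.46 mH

Step 1 — Angular frequency: ω = 2π·f = 2π·5160 = 3.242e+04 rad/s.
Step 2 — Component impedances:
  R: Z = R = 598 Ω
  L: Z = jωL = j·3.242e+04·0.00846 = 0 + j274.3 Ω
Step 3 — Series combination: Z_total = R + L = 598 + j274.3 Ω = 657.9∠24.6° Ω.
Step 4 — Power factor: PF = cos(φ) = Re(Z)/|Z| = 598/657.902 = 0.9089.
Step 5 — Type: Im(Z) = 274.3 ⇒ lagging (phase φ = 24.6°).

PF = 0.9089 (lagging, φ = 24.6°)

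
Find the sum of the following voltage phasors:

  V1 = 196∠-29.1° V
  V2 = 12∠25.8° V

Step 1 — Convert each phasor to rectangular form:
  V1 = 196·(cos(-29.1°) + j·sin(-29.1°)) = 171.3 - j95.32 V
  V2 = 12·(cos(25.8°) + j·sin(25.8°)) = 10.8 + j5.223 V
Step 2 — Sum components: V_total = 182.1 - j90.1 V.
Step 3 — Convert to polar: |V_total| = 203.1 V, ∠V_total = -26.3°.

V_total = 203.1∠-26.3° V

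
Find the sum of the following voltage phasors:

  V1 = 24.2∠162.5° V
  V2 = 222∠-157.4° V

Step 1 — Convert each phasor to rectangular form:
  V1 = 24.2·(cos(162.5°) + j·sin(162.5°)) = -23.08 + j7.277 V
  V2 = 222·(cos(-157.4°) + j·sin(-157.4°)) = -205 - j85.31 V
Step 2 — Sum components: V_total = -228 - j78.04 V.
Step 3 — Convert to polar: |V_total| = 241 V, ∠V_total = -161.1°.

V_total = 241∠-161.1° V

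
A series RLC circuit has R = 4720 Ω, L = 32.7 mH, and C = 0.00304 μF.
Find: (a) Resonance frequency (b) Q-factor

Step 1 — Resonance condition Im(Z)=0 gives ω₀ = 1/√(LC).
Step 2 — ω₀ = 1/√(0.0327·3.04e-09) = 1.003e+05 rad/s.
Step 3 — f₀ = ω₀/(2π) = 1.596e+04 Hz.
Step 4 — Series Q: Q = ω₀L/R = 1.003e+05·0.0327/4720 = 0.6949.

(a) f₀ = 1.596e+04 Hz  (b) Q = 0.6949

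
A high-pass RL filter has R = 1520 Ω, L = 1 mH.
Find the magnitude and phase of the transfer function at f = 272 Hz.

Step 1 — Angular frequency: ω = 2π·272 = 1709 rad/s.
Step 2 — Transfer function: H(jω) = jωL/(R + jωL).
Step 3 — Numerator jωL = j·1.709; denominator R + jωL = 1520 + j1.709.
Step 4 — H = 1.264e-06 + j0.001124.
Step 5 — Magnitude: |H| = 0.001124 (-59.0 dB); phase: φ = 89.9°.

|H| = 0.001124 (-59.0 dB), φ = 89.9°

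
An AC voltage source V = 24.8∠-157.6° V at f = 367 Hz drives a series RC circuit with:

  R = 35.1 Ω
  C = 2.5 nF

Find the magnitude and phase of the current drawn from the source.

Step 1 — Angular frequency: ω = 2π·f = 2π·367 = 2306 rad/s.
Step 2 — Component impedances:
  R: Z = R = 35.1 Ω
  C: Z = 1/(jωC) = -j/(ω·C) = 0 - j1.735e+05 Ω
Step 3 — Series combination: Z_total = R + C = 35.1 - j1.735e+05 Ω = 1.735e+05∠-90.0° Ω.
Step 4 — Source phasor: V = 24.8∠-157.6° V = -22.93 - j9.451 V.
Step 5 — Ohm's law: I = V / Z_total = (-22.93 - j9.451) / (35.1 - j1.735e+05) = 5.445e-05 - j0.0001322 A.
Step 6 — Convert to polar: |I| = 0.000143 A, ∠I = -67.6°.

I = 0.000143∠-67.6° A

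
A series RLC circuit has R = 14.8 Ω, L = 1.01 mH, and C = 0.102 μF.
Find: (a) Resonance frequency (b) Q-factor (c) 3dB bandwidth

Step 1 — Resonance: ω₀ = 1/√(LC) = 1/√(0.00101·1.02e-07) = 9.852e+04 rad/s.
Step 2 — f₀ = ω₀/(2π) = 1.568e+04 Hz.
Step 3 — Series Q: Q = ω₀L/R = 9.852e+04·0.00101/14.8 = 6.724.
Step 4 — Bandwidth: Δω = ω₀/Q = 1.465e+04 rad/s; BW = Δω/(2π) = 2332 Hz.

(a) f₀ = 1.568e+04 Hz  (b) Q = 6.724  (c) BW = 2332 Hz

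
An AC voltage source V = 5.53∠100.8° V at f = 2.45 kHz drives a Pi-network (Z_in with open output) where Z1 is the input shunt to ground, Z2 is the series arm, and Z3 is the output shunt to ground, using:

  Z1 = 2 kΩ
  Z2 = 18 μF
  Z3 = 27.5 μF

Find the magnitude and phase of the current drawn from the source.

Step 1 — Angular frequency: ω = 2π·f = 2π·2450 = 1.539e+04 rad/s.
Step 2 — Component impedances:
  Z1: Z = R = 2000 Ω
  Z2: Z = 1/(jωC) = -j/(ω·C) = 0 - j3.609 Ω
  Z3: Z = 1/(jωC) = -j/(ω·C) = 0 - j2.362 Ω
Step 3 — With open output, the series arm Z2 and the output shunt Z3 appear in series to ground: Z2 + Z3 = 0 - j5.971 Ω.
Step 4 — Parallel with input shunt Z1: Z_in = Z1 || (Z2 + Z3) = 0.01783 - j5.971 Ω = 5.971∠-89.8° Ω.
Step 5 — Source phasor: V = 5.53∠100.8° V = -1.036 + j5.432 V.
Step 6 — Ohm's law: I = V / Z_total = (-1.036 + j5.432) / (0.01783 - j5.971) = -0.9102 - j0.1708 A.
Step 7 — Convert to polar: |I| = 0.9261 A, ∠I = -169.4°.

I = 0.9261∠-169.4° A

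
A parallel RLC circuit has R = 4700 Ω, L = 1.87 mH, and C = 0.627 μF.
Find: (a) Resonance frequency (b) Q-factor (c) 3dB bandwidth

Step 1 — Resonance: ω₀ = 1/√(LC) = 1/√(0.00187·6.27e-07) = 2.92e+04 rad/s.
Step 2 — f₀ = ω₀/(2π) = 4648 Hz.
Step 3 — Parallel Q: Q = R/(ω₀L) = 4700/(2.92e+04·0.00187) = 86.06.
Step 4 — Bandwidth: Δω = ω₀/Q = 339.3 rad/s; BW = Δω/(2π) = 54.01 Hz.

(a) f₀ = 4648 Hz  (b) Q = 86.06  (c) BW = 54.01 Hz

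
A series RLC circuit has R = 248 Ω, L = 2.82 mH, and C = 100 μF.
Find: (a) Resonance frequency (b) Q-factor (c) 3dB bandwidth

Step 1 — Resonance: ω₀ = 1/√(LC) = 1/√(0.00282·0.0001) = 1883 rad/s.
Step 2 — f₀ = ω₀/(2π) = 299.7 Hz.
Step 3 — Series Q: Q = ω₀L/R = 1883·0.00282/248 = 0.02141.
Step 4 — Bandwidth: Δω = ω₀/Q = 8.794e+04 rad/s; BW = Δω/(2π) = 1.4e+04 Hz.

(a) f₀ = 299.7 Hz  (b) Q = 0.02141  (c) BW = 1.4e+04 Hz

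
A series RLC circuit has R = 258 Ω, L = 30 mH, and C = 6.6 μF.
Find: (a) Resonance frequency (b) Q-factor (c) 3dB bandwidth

Step 1 — Resonance: ω₀ = 1/√(LC) = 1/√(0.03·6.6e-06) = 2247 rad/s.
Step 2 — f₀ = ω₀/(2π) = 357.7 Hz.
Step 3 — Series Q: Q = ω₀L/R = 2247·0.03/258 = 0.2613.
Step 4 — Bandwidth: Δω = ω₀/Q = 8600 rad/s; BW = Δω/(2π) = 1369 Hz.

(a) f₀ = 357.7 Hz  (b) Q = 0.2613  (c) BW = 1369 Hz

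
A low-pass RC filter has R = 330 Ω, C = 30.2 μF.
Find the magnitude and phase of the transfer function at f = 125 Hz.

Step 1 — Angular frequency: ω = 2π·125 = 785.4 rad/s.
Step 2 — Transfer function: H(jω) = 1/(1 + jωRC).
Step 3 — Denominator: 1 + jωRC = 1 + j·785.4·330·3.02e-05 = 1 + j7.827.
Step 4 — H = 0.01606 - j0.1257.
Step 5 — Magnitude: |H| = 0.1267 (-17.9 dB); phase: φ = -82.7°.

|H| = 0.1267 (-17.9 dB), φ = -82.7°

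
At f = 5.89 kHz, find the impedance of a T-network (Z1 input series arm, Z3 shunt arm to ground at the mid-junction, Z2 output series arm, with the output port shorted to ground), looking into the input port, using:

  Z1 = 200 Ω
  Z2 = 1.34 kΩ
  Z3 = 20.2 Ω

Step 1 — Angular frequency: ω = 2π·f = 2π·5890 = 3.701e+04 rad/s.
Step 2 — Component impedances:
  Z1: Z = R = 200 Ω
  Z2: Z = R = 1340 Ω
  Z3: Z = R = 20.2 Ω
Step 3 — With the output port shorted to ground, the output series arm Z2 runs from the junction to ground; the shunt arm Z3 also runs from the junction to ground. They appear in parallel: Z3 || Z2 = 19.9 Ω.
Step 4 — Series with input arm Z1: Z_in = Z1 + (Z3 || Z2) = 219.9 Ω = 219.9∠0.0° Ω.

Z = 219.9 Ω = 219.9∠0.0° Ω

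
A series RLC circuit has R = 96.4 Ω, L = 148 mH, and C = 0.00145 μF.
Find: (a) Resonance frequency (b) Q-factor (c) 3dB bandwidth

Step 1 — Resonance: ω₀ = 1/√(LC) = 1/√(0.148·1.45e-09) = 6.826e+04 rad/s.
Step 2 — f₀ = ω₀/(2π) = 1.086e+04 Hz.
Step 3 — Series Q: Q = ω₀L/R = 6.826e+04·0.148/96.4 = 104.8.
Step 4 — Bandwidth: Δω = ω₀/Q = 651.4 rad/s; BW = Δω/(2π) = 103.7 Hz.

(a) f₀ = 1.086e+04 Hz  (b) Q = 104.8  (c) BW = 103.7 Hz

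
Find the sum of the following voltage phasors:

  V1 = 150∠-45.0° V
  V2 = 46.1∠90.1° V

Step 1 — Convert each phasor to rectangular form:
  V1 = 150·(cos(-45.0°) + j·sin(-45.0°)) = 106.1 - j106.1 V
  V2 = 46.1·(cos(90.1°) + j·sin(90.1°)) = -0.08046 + j46.1 V
Step 2 — Sum components: V_total = 106 - j59.97 V.
Step 3 — Convert to polar: |V_total| = 121.8 V, ∠V_total = -29.5°.

V_total = 121.8∠-29.5° V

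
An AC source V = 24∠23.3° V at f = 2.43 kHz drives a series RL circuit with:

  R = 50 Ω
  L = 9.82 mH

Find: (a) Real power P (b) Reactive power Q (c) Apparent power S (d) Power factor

Step 1 — Angular frequency: ω = 2π·f = 2π·2430 = 1.527e+04 rad/s.
Step 2 — Component impedances:
  R: Z = R = 50 Ω
  L: Z = jωL = j·1.527e+04·0.00982 = 0 + j149.9 Ω
Step 3 — Series combination: Z_total = R + L = 50 + j149.9 Ω = 158.1∠71.6° Ω.
Step 4 — Source phasor: V = 24∠23.3° V = 22.04 + j9.493 V.
Step 5 — Current: I = V / Z = 0.1011 - j0.1133 A = 0.1519∠-48.3° A.
Step 6 — Complex power: S = V·I* = 1.153 + j3.457 VA.
Step 7 — Real power: P = Re(S) = 1.153 W.
Step 8 — Reactive power: Q = Im(S) = 3.457 VAR.
Step 9 — Apparent power: |S| = 3.644 VA.
Step 10 — Power factor: PF = P/|S| = 0.3164 (lagging).

(a) P = 1.153 W  (b) Q = 3.457 VAR  (c) S = 3.644 VA  (d) PF = 0.3164 (lagging)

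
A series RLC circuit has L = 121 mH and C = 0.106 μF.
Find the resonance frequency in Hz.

Step 1 — Resonance condition Im(Z)=0 gives ω₀ = 1/√(LC).
Step 2 — ω₀ = 1/√(0.121·1.06e-07) = 8830 rad/s.
Step 3 — f₀ = ω₀/(2π) = 1405 Hz.

f₀ = 1405 Hz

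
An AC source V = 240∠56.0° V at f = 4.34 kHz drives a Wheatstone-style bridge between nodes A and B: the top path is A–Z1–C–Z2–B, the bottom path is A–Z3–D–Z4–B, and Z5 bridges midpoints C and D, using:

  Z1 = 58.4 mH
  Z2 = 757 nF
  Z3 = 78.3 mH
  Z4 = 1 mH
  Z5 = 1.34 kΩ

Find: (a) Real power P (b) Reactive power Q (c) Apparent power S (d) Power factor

Step 1 — Angular frequency: ω = 2π·f = 2π·4340 = 2.727e+04 rad/s.
Step 2 — Component impedances:
  Z1: Z = jωL = j·2.727e+04·0.0584 = 0 + j1593 Ω
  Z2: Z = 1/(jωC) = -j/(ω·C) = 0 - j48.44 Ω
  Z3: Z = jωL = j·2.727e+04·0.0783 = 0 + j2135 Ω
  Z4: Z = jωL = j·2.727e+04·0.001 = 0 + j27.27 Ω
  Z5: Z = R = 1340 Ω
Step 3 — Bridge requires nodal analysis (the Z5 bridge couples midpoints C and D, so the two paths cannot be reduced to a simple series/parallel combination). Setting node B to ground and injecting 1 A at node A, the 3-node admittance system at A, C, D solves to V_A = Z_AB = 1.171 + j900.9 Ω = 900.9∠89.9° Ω.
Step 4 — Source phasor: V = 240∠56.0° V = 134.2 + j199 V.
Step 5 — Current: I = V / Z = 0.2211 - j0.1487 A = 0.2664∠-33.9° A.
Step 6 — Complex power: S = V·I* = 0.08313 + j63.94 VA.
Step 7 — Real power: P = Re(S) = 0.08313 W.
Step 8 — Reactive power: Q = Im(S) = 63.94 VAR.
Step 9 — Apparent power: |S| = 63.94 VA.
Step 10 — Power factor: PF = P/|S| = 0.0013 (lagging).

(a) P = 0.08313 W  (b) Q = 63.94 VAR  (c) S = 63.94 VA  (d) PF = 0.0013 (lagging)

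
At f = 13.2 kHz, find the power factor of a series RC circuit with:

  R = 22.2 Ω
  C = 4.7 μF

Step 1 — Angular frequency: ω = 2π·f = 2π·1.32e+04 = 8.294e+04 rad/s.
Step 2 — Component impedances:
  R: Z = R = 22.2 Ω
  C: Z = 1/(jωC) = -j/(ω·C) = 0 - j2.565 Ω
Step 3 — Series combination: Z_total = R + C = 22.2 - j2.565 Ω = 22.35∠-6.6° Ω.
Step 4 — Power factor: PF = cos(φ) = Re(Z)/|Z| = 22.2/22.348 = 0.9934.
Step 5 — Type: Im(Z) = -2.565 ⇒ leading (phase φ = -6.6°).

PF = 0.9934 (leading, φ = -6.6°)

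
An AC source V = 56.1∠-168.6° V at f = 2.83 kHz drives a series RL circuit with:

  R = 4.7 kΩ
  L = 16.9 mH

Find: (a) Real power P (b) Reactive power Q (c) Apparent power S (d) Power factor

Step 1 — Angular frequency: ω = 2π·f = 2π·2830 = 1.778e+04 rad/s.
Step 2 — Component impedances:
  R: Z = R = 4700 Ω
  L: Z = jωL = j·1.778e+04·0.0169 = 0 + j300.5 Ω
Step 3 — Series combination: Z_total = R + L = 4700 + j300.5 Ω = 4710∠3.7° Ω.
Step 4 — Source phasor: V = 56.1∠-168.6° V = -54.99 - j11.09 V.
Step 5 — Current: I = V / Z = -0.0118 - j0.001605 A = 0.01191∠-172.3° A.
Step 6 — Complex power: S = V·I* = 0.6669 + j0.04264 VA.
Step 7 — Real power: P = Re(S) = 0.6669 W.
Step 8 — Reactive power: Q = Im(S) = 0.04264 VAR.
Step 9 — Apparent power: |S| = 0.6683 VA.
Step 10 — Power factor: PF = P/|S| = 0.998 (lagging).

(a) P = 0.6669 W  (b) Q = 0.04264 VAR  (c) S = 0.6683 VA  (d) PF = 0.998 (lagging)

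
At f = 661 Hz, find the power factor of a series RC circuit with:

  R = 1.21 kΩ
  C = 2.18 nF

Step 1 — Angular frequency: ω = 2π·f = 2π·661 = 4153 rad/s.
Step 2 — Component impedances:
  R: Z = R = 1210 Ω
  C: Z = 1/(jωC) = -j/(ω·C) = 0 - j1.104e+05 Ω
Step 3 — Series combination: Z_total = R + C = 1210 - j1.104e+05 Ω = 1.105e+05∠-89.4° Ω.
Step 4 — Power factor: PF = cos(φ) = Re(Z)/|Z| = 1210/1.105e+05 = 0.01095.
Step 5 — Type: Im(Z) = -1.104e+05 ⇒ leading (phase φ = -89.4°).

PF = 0.01095 (leading, φ = -89.4°)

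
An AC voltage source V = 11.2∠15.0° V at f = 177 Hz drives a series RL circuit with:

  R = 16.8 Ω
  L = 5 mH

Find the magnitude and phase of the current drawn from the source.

Step 1 — Angular frequency: ω = 2π·f = 2π·177 = 1112 rad/s.
Step 2 — Component impedances:
  R: Z = R = 16.8 Ω
  L: Z = jωL = j·1112·0.005 = 0 + j5.561 Ω
Step 3 — Series combination: Z_total = R + L = 16.8 + j5.561 Ω = 17.7∠18.3° Ω.
Step 4 — Source phasor: V = 11.2∠15.0° V = 10.82 + j2.899 V.
Step 5 — Ohm's law: I = V / Z_total = (10.82 + j2.899) / (16.8 + j5.561) = 0.6318 - j0.03659 A.
Step 6 — Convert to polar: |I| = 0.6329 A, ∠I = -3.3°.

I = 0.6329∠-3.3° A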